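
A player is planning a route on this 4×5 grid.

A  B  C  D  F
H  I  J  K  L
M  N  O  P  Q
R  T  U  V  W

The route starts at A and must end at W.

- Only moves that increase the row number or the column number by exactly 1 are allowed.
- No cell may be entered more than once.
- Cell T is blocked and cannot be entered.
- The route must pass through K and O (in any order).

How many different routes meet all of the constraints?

0

A right/down-only route from A to W makes exactly 3 down-moves and 4 right-moves in some order.
With no other constraints that would be C(7,3) = 35 routes.
O is below but to the left of K: going K → O would need a leftward move and O → K an upward move, so no right/down-only route can visit both required cells.
No route satisfies every constraint, so the count is 0.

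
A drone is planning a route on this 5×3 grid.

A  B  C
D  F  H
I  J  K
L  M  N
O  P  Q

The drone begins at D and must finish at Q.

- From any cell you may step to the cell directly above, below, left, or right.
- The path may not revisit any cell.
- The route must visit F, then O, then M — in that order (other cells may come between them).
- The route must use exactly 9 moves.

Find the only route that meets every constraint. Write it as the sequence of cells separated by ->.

D -> F -> J -> I -> L -> O -> P -> M -> N -> Q

The waypoints must appear in the order F, O, M, with no cell reused.
Route from D: right 1 to F, down 1 to J, left 1 to I, down 2 to O, right 1 to P, up 1 to M, right 1 to N, down 1 to Q — 9 moves in all.
Check: order respected (F at step 1, O at step 5, M at step 7); 9 moves as required.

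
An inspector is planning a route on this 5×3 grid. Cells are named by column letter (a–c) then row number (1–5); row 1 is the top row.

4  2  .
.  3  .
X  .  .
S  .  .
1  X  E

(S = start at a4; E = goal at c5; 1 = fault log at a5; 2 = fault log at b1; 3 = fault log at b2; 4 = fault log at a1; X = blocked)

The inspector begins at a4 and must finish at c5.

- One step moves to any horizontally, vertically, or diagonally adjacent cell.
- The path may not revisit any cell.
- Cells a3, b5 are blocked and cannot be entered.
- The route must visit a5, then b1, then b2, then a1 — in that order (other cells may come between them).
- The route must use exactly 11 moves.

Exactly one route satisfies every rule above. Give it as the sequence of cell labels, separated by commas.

a4, a5, b4, c3, c2, b1, b2, a1, a2, b3, c4, c5

The waypoints must appear in the order a5, b1, b2, a1, with no cell reused.
Route from a4: down 1 to a5, up-right 2 to c3, up 1 to c2, up-left 1 to b1, down 1 to b2, up-left 1 to a1, down 1 to a2, down-right 2 to c4, down 1 to c5 — 11 moves in all.
Check: order respected (1 at step 1, 2 at step 5, 3 at step 6, 4 at step 7); 11 moves as required.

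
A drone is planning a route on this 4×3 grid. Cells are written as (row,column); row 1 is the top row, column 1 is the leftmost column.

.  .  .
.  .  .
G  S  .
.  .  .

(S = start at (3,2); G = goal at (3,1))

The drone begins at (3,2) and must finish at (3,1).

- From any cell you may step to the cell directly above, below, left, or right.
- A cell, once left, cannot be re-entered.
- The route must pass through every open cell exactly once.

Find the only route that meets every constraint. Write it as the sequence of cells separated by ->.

Need to visit all 12 open cells exactly once, starting at (3,2) and ending at (3,1).
Cell (1,3) has only two open neighbours ((2,3) and (1,2)), so the path must pass straight through it: one of those is the cell it's entered from and the other is where it exits.
Route from (3,2): up 1 to (2,2), left 1 to (2,1), up 1 to (1,1), right 2 to (1,3), down 3 to (4,3), left 2 to (4,1), up 1 to (3,1) — 11 moves in all.
Check: all 12 open cells covered.

(3,2) -> (2,2) -> (2,1) -> (1,1) -> (1,2) -> (1,3) -> (2,3) -> (3,3) -> (4,3) -> (4,2) -> (4,1) -> (3,1)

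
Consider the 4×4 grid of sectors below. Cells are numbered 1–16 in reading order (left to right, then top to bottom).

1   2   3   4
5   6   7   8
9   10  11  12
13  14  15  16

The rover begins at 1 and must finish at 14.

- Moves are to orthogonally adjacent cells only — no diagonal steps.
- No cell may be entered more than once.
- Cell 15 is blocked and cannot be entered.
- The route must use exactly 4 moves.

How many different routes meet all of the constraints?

4

Need simple routes of exactly 4 moves from 1 to 14 (Manhattan distance 4, so 0 moves are spent on a detour and 0 undoing it).
Enumerating: 1 5 9 13 14 | 1 5 9 10 14 | 1 5 6 10 14 | 1 2 6 10 14.
That gives 4 routes.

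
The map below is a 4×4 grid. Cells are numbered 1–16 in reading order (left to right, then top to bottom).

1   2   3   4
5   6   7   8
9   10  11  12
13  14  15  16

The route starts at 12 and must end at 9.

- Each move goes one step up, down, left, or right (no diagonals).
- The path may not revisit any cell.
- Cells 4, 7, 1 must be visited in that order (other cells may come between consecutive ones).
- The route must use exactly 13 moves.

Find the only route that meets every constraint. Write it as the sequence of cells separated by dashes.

The waypoints must appear in the order 4, 7, 1, with no cell reused.
Route from 12: 2× up (reaching 4), left to 3, 3× down (reaching 15), left to 14, 3× up (reaching 2), left to 1, 2× down (reaching 9) — 13 moves in all.
Check: order respected (4 at step 2, 7 at step 4, 1 at step 11); 13 moves as required.

12 - 8 - 4 - 3 - 7 - 11 - 15 - 14 - 10 - 6 - 2 - 1 - 5 - 9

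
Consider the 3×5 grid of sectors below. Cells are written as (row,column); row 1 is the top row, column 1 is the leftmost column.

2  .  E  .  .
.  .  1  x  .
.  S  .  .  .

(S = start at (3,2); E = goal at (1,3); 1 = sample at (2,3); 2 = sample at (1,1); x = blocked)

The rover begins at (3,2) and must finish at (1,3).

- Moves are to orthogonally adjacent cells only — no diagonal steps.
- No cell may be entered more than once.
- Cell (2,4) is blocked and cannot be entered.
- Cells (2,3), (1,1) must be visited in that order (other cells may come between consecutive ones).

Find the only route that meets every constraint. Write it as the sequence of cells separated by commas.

(3,2), (3,3), (2,3), (2,2), (2,1), (1,1), (1,2), (1,3)

The waypoints must appear in the order (2,3), (1,1), with no cell reused.
Route from (3,2): right to (3,3), up to (2,3), 2× left (reaching (2,1)), up to (1,1), 2× right (reaching (1,3)) — 7 moves in all.
Check: order respected (1 at step 2, 2 at step 5).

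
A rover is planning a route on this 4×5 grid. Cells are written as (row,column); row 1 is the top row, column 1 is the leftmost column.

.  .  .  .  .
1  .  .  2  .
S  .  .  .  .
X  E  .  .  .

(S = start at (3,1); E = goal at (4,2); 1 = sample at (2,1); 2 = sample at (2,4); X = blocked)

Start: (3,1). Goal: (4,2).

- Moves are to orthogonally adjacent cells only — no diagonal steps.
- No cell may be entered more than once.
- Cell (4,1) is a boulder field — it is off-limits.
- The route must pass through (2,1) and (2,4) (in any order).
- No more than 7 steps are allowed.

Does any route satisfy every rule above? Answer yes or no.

Even ignoring the no-revisit rule, getting from (3,1) to (4,2), taking the cheapest ordering (3,1) → (2,1) → (2,4) → (4,2) needs at least 1 + 3 + 4 = 8 moves (Manhattan distance per leg), which exceeds the 7-move limit.

no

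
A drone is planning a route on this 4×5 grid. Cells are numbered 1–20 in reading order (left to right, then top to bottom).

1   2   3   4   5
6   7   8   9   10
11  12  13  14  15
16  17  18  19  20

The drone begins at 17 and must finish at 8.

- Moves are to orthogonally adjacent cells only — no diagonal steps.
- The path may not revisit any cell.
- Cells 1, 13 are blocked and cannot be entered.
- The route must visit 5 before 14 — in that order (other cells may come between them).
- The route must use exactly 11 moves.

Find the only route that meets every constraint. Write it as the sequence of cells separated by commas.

The waypoints must appear in the order 5, 14, with no cell reused.
Route from 17: up 3 to 2, right 3 to 5, down 2 to 15, left 1 to 14, up 1 to 9, left 1 to 8 — 11 moves in all.
Check: order respected (5 at step 6, 14 at step 9); 11 moves as required.

17, 12, 7, 2, 3, 4, 5, 10, 15, 14, 9, 8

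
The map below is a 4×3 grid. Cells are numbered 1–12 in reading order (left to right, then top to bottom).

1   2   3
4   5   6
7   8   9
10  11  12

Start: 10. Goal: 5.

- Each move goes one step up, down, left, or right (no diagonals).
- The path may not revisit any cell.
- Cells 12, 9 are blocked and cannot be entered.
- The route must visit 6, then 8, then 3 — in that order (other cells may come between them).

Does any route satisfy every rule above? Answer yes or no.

no

Ignoring the required order, 1 revisit-free route from 10 to 5 passes through all of 6, 8, and 3; the waypoint orders that occur are 8 → 3 → 6 (1) — never 6 → 8 → 3.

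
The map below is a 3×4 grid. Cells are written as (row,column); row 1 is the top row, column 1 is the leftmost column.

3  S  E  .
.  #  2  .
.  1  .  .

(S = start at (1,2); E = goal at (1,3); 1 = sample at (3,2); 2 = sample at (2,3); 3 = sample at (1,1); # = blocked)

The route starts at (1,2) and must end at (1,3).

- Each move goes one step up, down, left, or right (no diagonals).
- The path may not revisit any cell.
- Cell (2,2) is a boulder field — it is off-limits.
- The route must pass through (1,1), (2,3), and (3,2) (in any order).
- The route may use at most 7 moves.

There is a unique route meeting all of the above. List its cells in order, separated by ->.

(1,2) -> (1,1) -> (2,1) -> (3,1) -> (3,2) -> (3,3) -> (2,3) -> (1,3)

Any route must reach (1,1), (2,3), and (3,2) and still end at (1,3) within 7 moves, so the order of the required stops is forced.
Route from (1,2): left to (1,1), 2× down (reaching (3,1)), 2× right (reaching (3,3)), 2× up (reaching (1,3)) — 7 moves in all.
Check: all required cells visited; 7 ≤ 7 moves.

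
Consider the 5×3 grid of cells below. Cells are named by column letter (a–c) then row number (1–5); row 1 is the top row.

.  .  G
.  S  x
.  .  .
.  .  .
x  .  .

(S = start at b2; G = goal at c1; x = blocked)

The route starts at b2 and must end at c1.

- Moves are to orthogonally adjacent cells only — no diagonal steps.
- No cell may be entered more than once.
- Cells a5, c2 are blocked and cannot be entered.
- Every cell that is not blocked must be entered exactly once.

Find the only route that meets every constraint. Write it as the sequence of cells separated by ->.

Need to visit all 13 open cells exactly once, starting at b2 and ending at c1.
Cell c3 has only two open neighbours (c4 and b3), so the path must pass straight through it: one of those is the cell it's entered from and the other is where it exits.
Route from b2: down 1 to b3, right 1 to c3, down 2 to c5, left 1 to b5, up 1 to b4, left 1 to a4, up 3 to a1, right 2 to c1 — 12 moves in all.
Check: all 13 open cells covered.

b2 -> b3 -> c3 -> c4 -> c5 -> b5 -> b4 -> a4 -> a3 -> a2 -> a1 -> b1 -> c1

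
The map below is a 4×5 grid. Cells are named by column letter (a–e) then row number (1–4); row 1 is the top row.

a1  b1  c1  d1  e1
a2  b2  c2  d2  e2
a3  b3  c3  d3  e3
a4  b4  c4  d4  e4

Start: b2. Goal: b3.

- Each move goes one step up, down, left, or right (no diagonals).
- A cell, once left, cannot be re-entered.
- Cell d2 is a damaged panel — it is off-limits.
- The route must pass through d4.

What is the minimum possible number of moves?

7

Any route passes through d4 somewhere between b2 and b3. Summing Manhattan distances along the two legs (b2 → d4 → b3) gives a lower bound of 4 + 3 = 7 moves.
A route of 7 moves achieves this: b2 → c2 → c3 → d3 → d4 → c4 → b4 → b3.
Since 7 matches the lower bound, it is optimal.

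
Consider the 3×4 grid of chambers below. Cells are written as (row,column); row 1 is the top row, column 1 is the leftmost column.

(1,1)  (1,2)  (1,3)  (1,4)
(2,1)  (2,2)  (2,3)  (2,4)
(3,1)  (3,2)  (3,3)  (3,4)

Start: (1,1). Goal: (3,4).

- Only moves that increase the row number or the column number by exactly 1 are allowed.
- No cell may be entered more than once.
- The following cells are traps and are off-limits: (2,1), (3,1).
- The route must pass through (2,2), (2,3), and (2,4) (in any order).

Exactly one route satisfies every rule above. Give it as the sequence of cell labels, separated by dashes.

(1,1) - (1,2) - (2,2) - (2,3) - (2,4) - (3,4)

Moves only go right or down, so the column and row indices never decrease.
Route from (1,1): right 1 to (1,2), down 1 to (2,2), right 2 to (2,4), down 1 to (3,4) — 5 moves in all.
Check: all required cells visited.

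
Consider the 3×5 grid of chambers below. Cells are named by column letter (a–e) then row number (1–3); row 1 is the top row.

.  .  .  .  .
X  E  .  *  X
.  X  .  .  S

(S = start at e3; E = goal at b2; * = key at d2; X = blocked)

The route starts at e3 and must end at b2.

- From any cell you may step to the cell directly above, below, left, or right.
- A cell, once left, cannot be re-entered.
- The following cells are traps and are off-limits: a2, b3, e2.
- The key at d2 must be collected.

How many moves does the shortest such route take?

4

Any route passes through d2 somewhere between e3 and b2. Summing Manhattan distances along the two legs (e3 → d2 → b2) gives a lower bound of 2 + 2 = 4 moves.
A route of 4 moves achieves this: e3 → d3 → d2 → c2 → b2.
Since 4 matches the lower bound, it is optimal.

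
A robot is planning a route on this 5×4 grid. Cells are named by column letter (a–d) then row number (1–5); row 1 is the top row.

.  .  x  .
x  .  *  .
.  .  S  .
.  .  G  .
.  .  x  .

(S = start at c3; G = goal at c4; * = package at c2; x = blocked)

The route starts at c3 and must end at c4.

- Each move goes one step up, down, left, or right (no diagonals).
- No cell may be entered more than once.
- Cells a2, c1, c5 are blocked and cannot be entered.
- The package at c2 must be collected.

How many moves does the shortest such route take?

5

Any route passes through c2 somewhere between c3 and c4. Summing Manhattan distances along the two legs (c3 → c2 → c4) gives a lower bound of 1 + 2 = 3 moves.
The shortest route satisfying every rule uses 5 moves: c3 → c2 → b2 → b3 → b4 → c4.
The no-revisit rule (legs can't share cells) pushes the minimum above the 3-move bound; an exhaustive check rules out every length from 3 to 4, leaving 5 as the minimum.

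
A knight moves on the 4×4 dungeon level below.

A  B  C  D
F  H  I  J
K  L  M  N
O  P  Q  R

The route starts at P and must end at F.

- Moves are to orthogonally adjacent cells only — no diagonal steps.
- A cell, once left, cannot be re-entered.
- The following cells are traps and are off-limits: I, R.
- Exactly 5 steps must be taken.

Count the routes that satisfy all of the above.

Need simple routes of exactly 5 moves from P to F (Manhattan distance 3, so 1 moves are spent on a detour and 1 undoing it).
Enumerating: P L H B A F | P O K L H F | P Q M L H F | P Q M L K F.
That gives 4 routes.

4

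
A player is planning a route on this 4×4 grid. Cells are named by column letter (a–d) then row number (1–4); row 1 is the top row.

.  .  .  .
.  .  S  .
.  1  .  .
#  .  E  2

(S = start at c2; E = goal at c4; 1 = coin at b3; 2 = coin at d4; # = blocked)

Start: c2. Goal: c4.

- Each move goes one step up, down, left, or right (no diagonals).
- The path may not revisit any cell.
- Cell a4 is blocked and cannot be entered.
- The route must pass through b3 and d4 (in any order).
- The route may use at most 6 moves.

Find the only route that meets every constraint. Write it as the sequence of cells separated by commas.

c2, b2, b3, c3, d3, d4, c4

Any route must reach b3 and d4 and still end at c4 within 6 moves, so the order of the required stops is forced.
Route from c2: left 1 to b2, down 1 to b3, right 2 to d3, down 1 to d4, left 1 to c4 — 6 moves in all.
Check: all required cells visited; 6 ≤ 6 moves.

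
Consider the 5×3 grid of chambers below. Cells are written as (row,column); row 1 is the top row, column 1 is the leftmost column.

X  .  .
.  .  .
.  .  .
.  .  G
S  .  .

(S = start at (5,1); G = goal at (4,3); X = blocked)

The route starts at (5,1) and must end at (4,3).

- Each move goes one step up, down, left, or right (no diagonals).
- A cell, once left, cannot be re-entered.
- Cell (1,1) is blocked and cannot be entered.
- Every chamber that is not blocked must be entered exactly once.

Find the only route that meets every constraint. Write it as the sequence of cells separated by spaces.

Need to visit all 14 open cells exactly once, starting at (5,1) and ending at (4,3).
Cell (1,2) has only two open neighbours ((2,2) and (1,3)), so the path must pass straight through it: one of those is the cell it's entered from and the other is where it exits.
Route from (5,1): up 3 to (2,1), right 1 to (2,2), up 1 to (1,2), right 1 to (1,3), down 2 to (3,3), left 1 to (3,2), down 2 to (5,2), right 1 to (5,3), up 1 to (4,3) — 13 moves in all.
Check: all 14 open cells covered.

(5,1) (4,1) (3,1) (2,1) (2,2) (1,2) (1,3) (2,3) (3,3) (3,2) (4,2) (5,2) (5,3) (4,3)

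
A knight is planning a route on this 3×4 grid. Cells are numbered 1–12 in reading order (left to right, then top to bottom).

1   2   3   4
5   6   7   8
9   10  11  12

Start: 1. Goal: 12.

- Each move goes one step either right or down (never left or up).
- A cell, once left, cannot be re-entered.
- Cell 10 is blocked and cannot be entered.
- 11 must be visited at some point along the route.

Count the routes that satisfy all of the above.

A right/down-only route from 1 to 12 makes exactly 2 down-moves and 3 right-moves in some order.
With no other constraints that would be C(5,2) = 10 routes.
Split at 11 and multiply the segment counts (each segment already excludes blocked cells): 1→11: 3; 11→12: 1; product = 3.
That gives 3 routes.

3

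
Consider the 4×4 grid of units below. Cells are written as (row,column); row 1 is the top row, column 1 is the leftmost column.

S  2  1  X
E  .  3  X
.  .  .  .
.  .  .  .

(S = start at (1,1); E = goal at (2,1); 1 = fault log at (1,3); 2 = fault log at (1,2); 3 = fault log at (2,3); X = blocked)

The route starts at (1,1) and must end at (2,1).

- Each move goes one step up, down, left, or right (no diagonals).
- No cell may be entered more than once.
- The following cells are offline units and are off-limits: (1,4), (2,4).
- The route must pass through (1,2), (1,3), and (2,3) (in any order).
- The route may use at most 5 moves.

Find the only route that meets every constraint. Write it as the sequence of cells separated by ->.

(1,1) -> (1,2) -> (1,3) -> (2,3) -> (2,2) -> (2,1)

Any route must reach (1,2), (1,3), and (2,3) and still end at (2,1) within 5 moves, so the order of the required stops is forced.
Route from (1,1): right 2 to (1,3), down 1 to (2,3), left 2 to (2,1) — 5 moves in all.
Check: all required cells visited; 5 ≤ 5 moves.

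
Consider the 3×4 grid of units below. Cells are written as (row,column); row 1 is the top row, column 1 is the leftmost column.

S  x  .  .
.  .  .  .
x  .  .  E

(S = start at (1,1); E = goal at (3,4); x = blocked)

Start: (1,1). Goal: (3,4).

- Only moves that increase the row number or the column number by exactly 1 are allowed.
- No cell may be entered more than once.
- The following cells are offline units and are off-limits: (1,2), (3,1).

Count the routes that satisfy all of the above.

3

A right/down-only route from (1,1) to (3,4) makes exactly 2 down-moves and 3 right-moves in some order.
With no other constraints that would be C(5,2) = 10 routes.
Subtract routes through each blocked cell (inclusion–exclusion for overlaps): − through (1,2): 6 − through (3,1): 1 → 3.
That gives 3 routes.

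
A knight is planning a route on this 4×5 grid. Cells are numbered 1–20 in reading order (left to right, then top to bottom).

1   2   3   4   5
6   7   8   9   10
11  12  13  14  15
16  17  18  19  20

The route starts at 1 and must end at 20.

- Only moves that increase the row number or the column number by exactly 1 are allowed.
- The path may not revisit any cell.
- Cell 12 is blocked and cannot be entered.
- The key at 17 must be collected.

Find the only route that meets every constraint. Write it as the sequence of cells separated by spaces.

Moves only go right or down, so the column and row indices never decrease.
Route from 1: down 3 to 16, right 4 to 20 — 7 moves in all.
Check: all required cells visited.

1 6 11 16 17 18 19 20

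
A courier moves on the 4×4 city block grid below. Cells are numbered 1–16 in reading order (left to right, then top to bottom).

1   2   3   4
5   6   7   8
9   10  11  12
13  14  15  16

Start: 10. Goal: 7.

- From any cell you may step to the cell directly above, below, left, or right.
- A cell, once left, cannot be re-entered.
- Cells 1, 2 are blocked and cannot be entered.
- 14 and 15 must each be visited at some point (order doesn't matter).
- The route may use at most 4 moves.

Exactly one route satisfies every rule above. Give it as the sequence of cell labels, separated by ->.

10 -> 14 -> 15 -> 11 -> 7

The 4-move cap with required stops at 14, 15 leaves no slack for detours.
Route from 10: down to 14, right to 15, 2× up (reaching 7) — 4 moves in all.
Check: all required cells visited; 4 ≤ 4 moves.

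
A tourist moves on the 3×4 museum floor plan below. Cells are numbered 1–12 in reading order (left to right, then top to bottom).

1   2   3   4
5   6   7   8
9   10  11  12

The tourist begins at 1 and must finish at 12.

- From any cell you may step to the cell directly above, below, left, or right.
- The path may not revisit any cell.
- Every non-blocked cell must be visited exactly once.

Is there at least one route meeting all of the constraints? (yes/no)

yes

One route that works: 1 → 5 → 9 → 10 → 6 → 2 → 3 → 4 → 8 → 7 → 11 → 12.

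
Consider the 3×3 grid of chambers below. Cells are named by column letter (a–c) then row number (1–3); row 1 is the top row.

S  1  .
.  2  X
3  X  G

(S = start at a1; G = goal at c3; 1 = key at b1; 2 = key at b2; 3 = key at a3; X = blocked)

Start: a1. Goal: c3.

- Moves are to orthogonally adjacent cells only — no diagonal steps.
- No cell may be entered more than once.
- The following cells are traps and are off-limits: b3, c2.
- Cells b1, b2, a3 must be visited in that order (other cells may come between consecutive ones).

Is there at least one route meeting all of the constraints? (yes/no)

no

The blocked cells wall c3 off from a1 completely — no sequence of moves reaches it at all, so no route can satisfy the rules.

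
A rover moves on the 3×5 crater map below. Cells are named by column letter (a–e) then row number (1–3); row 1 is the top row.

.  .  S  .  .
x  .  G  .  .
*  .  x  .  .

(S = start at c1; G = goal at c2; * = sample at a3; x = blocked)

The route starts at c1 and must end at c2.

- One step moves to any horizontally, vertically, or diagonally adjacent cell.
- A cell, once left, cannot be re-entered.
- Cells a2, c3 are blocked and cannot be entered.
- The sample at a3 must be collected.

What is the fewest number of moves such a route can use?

Any route passes through a3 somewhere between c1 and c2. Summing Chebyshev distances along the two legs (c1 → a3 → c2) gives a lower bound of 2 + 2 = 4 moves.
A route of 4 moves achieves this: c1 → b2 → a3 → b3 → c2.
Since 4 matches the lower bound, it is optimal.

4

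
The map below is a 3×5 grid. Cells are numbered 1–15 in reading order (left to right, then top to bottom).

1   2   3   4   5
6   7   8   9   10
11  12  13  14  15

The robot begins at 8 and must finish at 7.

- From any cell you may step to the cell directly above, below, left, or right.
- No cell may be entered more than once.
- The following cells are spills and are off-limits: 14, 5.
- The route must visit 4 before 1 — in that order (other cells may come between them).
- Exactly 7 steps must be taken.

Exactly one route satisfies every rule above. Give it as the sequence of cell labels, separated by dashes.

8 - 9 - 4 - 3 - 2 - 1 - 6 - 7

The waypoints must appear in the order 4, 1, with no cell reused.
Route from 8: right 1 to 9, up 1 to 4, left 3 to 1, down 1 to 6, right 1 to 7 — 7 moves in all.
Check: order respected (4 at step 2, 1 at step 5); 7 moves as required.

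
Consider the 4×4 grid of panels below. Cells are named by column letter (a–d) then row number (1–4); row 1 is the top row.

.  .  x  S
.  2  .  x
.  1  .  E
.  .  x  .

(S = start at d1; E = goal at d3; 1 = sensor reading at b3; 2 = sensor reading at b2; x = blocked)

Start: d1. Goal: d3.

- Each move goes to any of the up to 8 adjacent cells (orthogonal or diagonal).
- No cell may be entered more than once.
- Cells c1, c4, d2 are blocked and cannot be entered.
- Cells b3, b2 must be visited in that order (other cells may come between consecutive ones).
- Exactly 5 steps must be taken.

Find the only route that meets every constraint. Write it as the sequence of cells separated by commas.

d1, c2, b3, b2, c3, d3

The waypoints must appear in the order b3, b2, with no cell reused.
Route from d1: 2× down-left (reaching b3), up to b2, down-right to c3, right to d3 — 5 moves in all.
Check: order respected (1 at step 2, 2 at step 3); 5 moves as required.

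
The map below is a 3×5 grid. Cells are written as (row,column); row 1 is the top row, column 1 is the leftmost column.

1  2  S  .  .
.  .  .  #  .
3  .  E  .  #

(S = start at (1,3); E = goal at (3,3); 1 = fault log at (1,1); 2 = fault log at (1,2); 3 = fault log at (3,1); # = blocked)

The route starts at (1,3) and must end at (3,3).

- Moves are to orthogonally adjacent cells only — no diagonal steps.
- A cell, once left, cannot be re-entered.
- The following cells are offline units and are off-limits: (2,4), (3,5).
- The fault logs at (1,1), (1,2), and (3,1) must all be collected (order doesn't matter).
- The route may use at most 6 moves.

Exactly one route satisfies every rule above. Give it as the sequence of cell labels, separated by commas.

(1,3), (1,2), (1,1), (2,1), (3,1), (3,2), (3,3)

Any route must reach (1,1), (1,2), and (3,1) and still end at (3,3) within 6 moves, so the order of the required stops is forced.
Route from (1,3): 2× left (reaching (1,1)), 2× down (reaching (3,1)), 2× right (reaching (3,3)) — 6 moves in all.
Check: all required cells visited; 6 ≤ 6 moves.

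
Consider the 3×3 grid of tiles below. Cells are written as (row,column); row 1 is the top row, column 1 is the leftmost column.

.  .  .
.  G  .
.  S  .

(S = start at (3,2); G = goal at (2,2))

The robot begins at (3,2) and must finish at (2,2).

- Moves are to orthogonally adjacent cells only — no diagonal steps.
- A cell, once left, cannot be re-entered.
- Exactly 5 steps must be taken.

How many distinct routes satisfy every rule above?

Need simple routes of exactly 5 moves from (3,2) to (2,2) (Manhattan distance 1, so 2 moves are spent on a detour and 2 undoing it).
Enumerating: (3,2) (3,1) (2,1) (1,1) (1,2) (2,2) | (3,2) (3,3) (2,3) (1,3) (1,2) (2,2).
That gives 2 routes.

2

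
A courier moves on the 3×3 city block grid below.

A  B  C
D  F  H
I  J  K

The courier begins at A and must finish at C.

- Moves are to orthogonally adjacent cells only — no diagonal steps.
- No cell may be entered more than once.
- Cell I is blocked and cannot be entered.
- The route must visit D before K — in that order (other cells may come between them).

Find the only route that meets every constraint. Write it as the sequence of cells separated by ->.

A -> D -> F -> J -> K -> H -> C

The waypoints must appear in the order D, K, with no cell reused.
Route from A: down to D, right to F, down to J, right to K, 2× up (reaching C) — 6 moves in all.
Check: order respected (D at step 1, K at step 4).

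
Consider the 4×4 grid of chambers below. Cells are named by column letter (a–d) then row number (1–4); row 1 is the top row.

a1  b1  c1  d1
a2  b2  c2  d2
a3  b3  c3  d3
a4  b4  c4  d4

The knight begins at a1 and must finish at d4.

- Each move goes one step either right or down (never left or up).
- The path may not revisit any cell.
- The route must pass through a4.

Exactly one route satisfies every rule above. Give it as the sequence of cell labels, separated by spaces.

a1 a2 a3 a4 b4 c4 d4

Moves only go right or down, so the column and row indices never decrease.
Route from a1: down 3 to a4, right 3 to d4 — 6 moves in all.
Check: all required cells visited.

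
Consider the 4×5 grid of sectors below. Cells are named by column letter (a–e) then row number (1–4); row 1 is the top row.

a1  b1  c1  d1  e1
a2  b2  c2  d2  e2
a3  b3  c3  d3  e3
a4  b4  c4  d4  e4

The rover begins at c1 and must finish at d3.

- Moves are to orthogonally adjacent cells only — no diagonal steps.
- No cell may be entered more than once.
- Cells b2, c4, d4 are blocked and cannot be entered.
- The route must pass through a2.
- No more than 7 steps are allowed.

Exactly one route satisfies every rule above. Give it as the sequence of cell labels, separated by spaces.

c1 b1 a1 a2 a3 b3 c3 d3

The 7-move cap with required stops at a2 leaves no slack for detours.
Route from c1: 2× left (reaching a1), 2× down (reaching a3), 3× right (reaching d3) — 7 moves in all.
Check: all required cells visited; 7 ≤ 7 moves.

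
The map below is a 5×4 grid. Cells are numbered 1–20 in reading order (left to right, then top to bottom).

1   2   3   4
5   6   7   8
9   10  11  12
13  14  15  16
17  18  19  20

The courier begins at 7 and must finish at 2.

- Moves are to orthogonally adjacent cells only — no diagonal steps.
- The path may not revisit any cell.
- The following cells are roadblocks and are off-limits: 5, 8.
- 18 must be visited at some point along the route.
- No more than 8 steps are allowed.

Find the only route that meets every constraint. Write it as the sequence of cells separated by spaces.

7 11 15 19 18 14 10 6 2

The budget equals the shortest possible length, so every move has to be on a shortest route through the required cells.
Route from 7: down 3 to 19, left 1 to 18, up 4 to 2 — 8 moves in all.
Check: all required cells visited; 8 ≤ 8 moves.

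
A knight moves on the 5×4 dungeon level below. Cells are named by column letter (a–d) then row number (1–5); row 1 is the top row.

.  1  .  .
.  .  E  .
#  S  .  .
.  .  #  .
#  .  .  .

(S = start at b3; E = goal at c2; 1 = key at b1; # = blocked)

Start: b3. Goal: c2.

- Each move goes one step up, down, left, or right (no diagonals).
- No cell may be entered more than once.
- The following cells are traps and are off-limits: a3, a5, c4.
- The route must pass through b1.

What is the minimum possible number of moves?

4

Any route passes through b1 somewhere between b3 and c2. Summing Manhattan distances along the two legs (b3 → b1 → c2) gives a lower bound of 2 + 2 = 4 moves.
A route of 4 moves achieves this: b3 → b2 → b1 → c1 → c2.
Since 4 matches the lower bound, it is optimal.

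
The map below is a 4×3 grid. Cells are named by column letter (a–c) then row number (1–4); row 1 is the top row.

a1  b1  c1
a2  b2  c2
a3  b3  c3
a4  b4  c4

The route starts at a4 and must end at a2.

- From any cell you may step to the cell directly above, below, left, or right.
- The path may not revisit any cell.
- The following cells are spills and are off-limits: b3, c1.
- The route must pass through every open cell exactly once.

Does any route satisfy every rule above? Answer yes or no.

Colour the cells like a checkerboard: each orthogonal step flips colour, so a Hamiltonian route alternates colours. Here there are 5 cells of one colour and 5 of the other, with start on the same colour as the goal — the counts and endpoints can't be arranged into an alternating sequence of length 10, so no Hamiltonian route exists.

no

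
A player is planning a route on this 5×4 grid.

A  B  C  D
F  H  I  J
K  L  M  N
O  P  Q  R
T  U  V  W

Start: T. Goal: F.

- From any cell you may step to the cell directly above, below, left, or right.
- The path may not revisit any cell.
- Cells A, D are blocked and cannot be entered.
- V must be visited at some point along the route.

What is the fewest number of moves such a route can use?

Any route passes through V somewhere between T and F. Summing Manhattan distances along the two legs (T → V → F) gives a lower bound of 2 + 5 = 7 moves.
A route of 7 moves achieves this: T → U → V → Q → M → I → H → F.
Since 7 matches the lower bound, it is optimal.

7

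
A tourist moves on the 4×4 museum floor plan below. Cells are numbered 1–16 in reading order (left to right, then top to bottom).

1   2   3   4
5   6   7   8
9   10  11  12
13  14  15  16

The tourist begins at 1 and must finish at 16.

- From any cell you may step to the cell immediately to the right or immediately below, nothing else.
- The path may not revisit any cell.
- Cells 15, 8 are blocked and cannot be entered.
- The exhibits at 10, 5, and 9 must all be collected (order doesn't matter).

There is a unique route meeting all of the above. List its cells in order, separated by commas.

Moves only go right or down, so the column and row indices never decrease.
Route from 1: down 2 to 9, right 3 to 12, down 1 to 16 — 6 moves in all.
Check: all required cells visited.

1, 5, 9, 10, 11, 12, 16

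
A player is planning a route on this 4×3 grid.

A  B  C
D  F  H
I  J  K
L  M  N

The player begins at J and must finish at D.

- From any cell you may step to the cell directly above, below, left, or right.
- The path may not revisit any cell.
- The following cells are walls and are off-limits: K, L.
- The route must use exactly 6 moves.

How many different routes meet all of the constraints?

Need simple routes of exactly 6 moves from J to D (Manhattan distance 2, so 2 moves are spent on a detour and 2 undoing it).
Enumerating: J F H C B A D.
That gives 1 route.

1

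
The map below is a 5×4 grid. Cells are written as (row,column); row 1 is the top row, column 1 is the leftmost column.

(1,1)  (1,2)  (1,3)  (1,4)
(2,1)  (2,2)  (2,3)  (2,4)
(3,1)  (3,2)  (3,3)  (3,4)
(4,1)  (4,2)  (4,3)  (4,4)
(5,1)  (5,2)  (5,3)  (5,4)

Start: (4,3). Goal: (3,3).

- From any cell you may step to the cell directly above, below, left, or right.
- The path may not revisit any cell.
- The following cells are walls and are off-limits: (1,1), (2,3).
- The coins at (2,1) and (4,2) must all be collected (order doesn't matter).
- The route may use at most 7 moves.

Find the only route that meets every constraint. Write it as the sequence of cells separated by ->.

(4,3) -> (4,2) -> (4,1) -> (3,1) -> (2,1) -> (2,2) -> (3,2) -> (3,3)

The budget equals the shortest possible length, so every move has to be on a shortest route through the required cells.
Route from (4,3): left 2 to (4,1), up 2 to (2,1), right 1 to (2,2), down 1 to (3,2), right 1 to (3,3) — 7 moves in all.
Check: all required cells visited; 7 ≤ 7 moves.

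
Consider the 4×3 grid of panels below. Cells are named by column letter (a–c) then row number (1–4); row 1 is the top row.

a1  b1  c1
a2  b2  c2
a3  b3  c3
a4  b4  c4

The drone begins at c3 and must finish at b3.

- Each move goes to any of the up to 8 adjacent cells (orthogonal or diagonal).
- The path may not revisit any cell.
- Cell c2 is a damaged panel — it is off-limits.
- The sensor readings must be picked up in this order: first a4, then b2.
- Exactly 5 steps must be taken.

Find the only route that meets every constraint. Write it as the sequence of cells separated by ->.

c3 -> b4 -> a4 -> a3 -> b2 -> b3

The waypoints must appear in the order a4, b2, with no cell reused.
Route from c3: down-left to b4, left to a4, up to a3, up-right to b2, down to b3 — 5 moves in all.
Check: order respected (a4 at step 2, b2 at step 4); 5 moves as required.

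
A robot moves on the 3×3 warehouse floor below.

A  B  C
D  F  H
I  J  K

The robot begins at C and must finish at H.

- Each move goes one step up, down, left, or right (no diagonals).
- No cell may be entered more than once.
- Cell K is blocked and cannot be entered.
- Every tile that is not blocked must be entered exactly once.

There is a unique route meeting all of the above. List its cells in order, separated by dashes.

C - B - A - D - I - J - F - H

Need to visit all 8 open cells exactly once, starting at C and ending at H.
Cell I has only two open neighbours (D and J), so the path must pass straight through it: one of those is the cell it's entered from and the other is where it exits.
Route from C: 2× left (reaching A), 2× down (reaching I), right to J, up to F, right to H — 7 moves in all.
Check: all 8 open cells covered.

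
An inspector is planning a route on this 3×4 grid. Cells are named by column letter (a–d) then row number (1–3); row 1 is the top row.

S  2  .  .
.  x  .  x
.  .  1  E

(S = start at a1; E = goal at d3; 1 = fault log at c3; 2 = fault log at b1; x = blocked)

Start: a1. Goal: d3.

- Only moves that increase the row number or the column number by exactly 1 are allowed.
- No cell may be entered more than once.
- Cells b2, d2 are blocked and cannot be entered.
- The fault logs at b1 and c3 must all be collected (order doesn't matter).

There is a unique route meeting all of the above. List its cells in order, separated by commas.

a1, b1, c1, c2, c3, d3

Moves only go right or down, so the column and row indices never decrease.
Route from a1: right 2 to c1, down 2 to c3, right 1 to d3 — 5 moves in all.
Check: all required cells visited.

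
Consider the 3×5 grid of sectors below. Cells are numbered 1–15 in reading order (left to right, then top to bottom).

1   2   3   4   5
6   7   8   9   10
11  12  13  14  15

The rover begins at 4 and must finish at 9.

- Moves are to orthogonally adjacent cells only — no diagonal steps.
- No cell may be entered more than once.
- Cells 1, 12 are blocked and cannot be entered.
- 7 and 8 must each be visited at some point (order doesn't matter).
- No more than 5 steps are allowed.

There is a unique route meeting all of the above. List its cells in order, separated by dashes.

4 - 3 - 2 - 7 - 8 - 9

The 5-move cap with required stops at 7, 8 leaves no slack for detours.
Route from 4: left 2 to 2, down 1 to 7, right 2 to 9 — 5 moves in all.
Check: all required cells visited; 5 ≤ 5 moves.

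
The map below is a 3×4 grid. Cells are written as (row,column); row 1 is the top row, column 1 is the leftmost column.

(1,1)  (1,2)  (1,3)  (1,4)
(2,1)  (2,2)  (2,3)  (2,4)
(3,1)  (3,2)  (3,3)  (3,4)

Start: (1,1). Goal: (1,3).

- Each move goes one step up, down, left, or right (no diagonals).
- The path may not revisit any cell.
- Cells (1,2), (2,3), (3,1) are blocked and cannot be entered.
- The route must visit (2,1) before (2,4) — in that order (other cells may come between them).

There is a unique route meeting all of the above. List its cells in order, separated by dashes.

(1,1) - (2,1) - (2,2) - (3,2) - (3,3) - (3,4) - (2,4) - (1,4) - (1,3)

The waypoints must appear in the order (2,1), (2,4), with no cell reused.
Route from (1,1): down to (2,1), right to (2,2), down to (3,2), 2× right (reaching (3,4)), 2× up (reaching (1,4)), left to (1,3) — 8 moves in all.
Check: order respected ((2,1) at step 1, (2,4) at step 6).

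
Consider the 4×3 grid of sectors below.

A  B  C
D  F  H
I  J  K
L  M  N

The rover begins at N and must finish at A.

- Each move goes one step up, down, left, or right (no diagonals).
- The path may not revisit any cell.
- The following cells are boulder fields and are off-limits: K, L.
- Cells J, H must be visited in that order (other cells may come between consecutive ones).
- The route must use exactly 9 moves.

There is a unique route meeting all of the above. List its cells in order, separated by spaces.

The waypoints must appear in the order J, H, with no cell reused.
Route from N: left 1 to M, up 1 to J, left 1 to I, up 1 to D, right 2 to H, up 1 to C, left 2 to A — 9 moves in all.
Check: order respected (J at step 2, H at step 6); 9 moves as required.

N M J I D F H C B A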